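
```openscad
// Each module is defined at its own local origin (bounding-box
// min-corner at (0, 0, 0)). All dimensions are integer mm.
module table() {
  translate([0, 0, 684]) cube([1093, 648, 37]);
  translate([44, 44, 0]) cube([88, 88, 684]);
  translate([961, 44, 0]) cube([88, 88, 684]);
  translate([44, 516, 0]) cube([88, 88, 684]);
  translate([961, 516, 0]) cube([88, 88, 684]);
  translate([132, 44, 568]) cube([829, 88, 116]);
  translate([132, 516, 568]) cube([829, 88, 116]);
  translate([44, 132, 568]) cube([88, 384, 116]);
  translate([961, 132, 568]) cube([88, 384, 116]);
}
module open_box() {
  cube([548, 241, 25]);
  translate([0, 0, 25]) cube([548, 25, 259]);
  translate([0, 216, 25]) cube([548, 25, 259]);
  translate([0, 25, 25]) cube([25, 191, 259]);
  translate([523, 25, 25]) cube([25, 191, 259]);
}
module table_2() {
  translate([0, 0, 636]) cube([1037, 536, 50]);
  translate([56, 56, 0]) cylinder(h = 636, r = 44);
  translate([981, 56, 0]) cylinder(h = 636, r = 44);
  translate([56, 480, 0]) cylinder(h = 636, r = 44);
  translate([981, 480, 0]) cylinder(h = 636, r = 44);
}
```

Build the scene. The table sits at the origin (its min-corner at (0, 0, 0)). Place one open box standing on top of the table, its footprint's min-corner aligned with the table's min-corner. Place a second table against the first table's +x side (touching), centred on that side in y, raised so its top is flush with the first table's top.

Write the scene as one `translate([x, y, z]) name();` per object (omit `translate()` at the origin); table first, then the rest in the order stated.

table();
translate([0, 0, 721]) open_box();
translate([1093, 56, 35]) table_2();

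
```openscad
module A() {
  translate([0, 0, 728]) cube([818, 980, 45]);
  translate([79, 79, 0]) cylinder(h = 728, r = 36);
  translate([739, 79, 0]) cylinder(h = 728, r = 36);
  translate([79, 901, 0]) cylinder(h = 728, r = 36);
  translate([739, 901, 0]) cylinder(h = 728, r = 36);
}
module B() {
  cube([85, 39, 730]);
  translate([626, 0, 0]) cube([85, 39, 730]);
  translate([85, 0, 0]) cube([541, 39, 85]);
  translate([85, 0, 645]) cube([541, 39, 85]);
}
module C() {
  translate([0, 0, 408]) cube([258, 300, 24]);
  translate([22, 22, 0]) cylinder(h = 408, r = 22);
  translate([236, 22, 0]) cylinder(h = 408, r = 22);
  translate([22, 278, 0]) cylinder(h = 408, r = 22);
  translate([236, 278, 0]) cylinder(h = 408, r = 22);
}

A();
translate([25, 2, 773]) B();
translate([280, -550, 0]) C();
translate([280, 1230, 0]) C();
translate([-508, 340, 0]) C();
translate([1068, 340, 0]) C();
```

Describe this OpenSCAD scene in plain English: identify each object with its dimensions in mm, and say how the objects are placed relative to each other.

A is a table with a 818×980 mm rectangular top, 45 mm thick, top surface at z = 773 mm, supported by four round legs of 72 mm diameter, each leg's bounding box inset 43 mm from the nearest pair of top edges, running from the floor.

B is a picture frame with a 541×560 mm rectangular opening (x by z) and a uniform 85 mm border on every side. Frame depth is 39 mm along y. It is built from two vertical stiles running the full outside height and two horizontal rails spanning the gap between the stiles.

C is a four-legged stool. The seat is a 258×300×24 mm slab whose top surface is at z = 432 mm; four round legs, each 44 mm in diameter, run from the floor (z = 0) to the underside of the seat, each leg's axis is inset half a diameter from the nearest pair of seat edges (so the leg's bounding box is flush with the corner).

The picture frame is on top of the table. Four stools sit around the table at the −y, +y, −x, +x sides.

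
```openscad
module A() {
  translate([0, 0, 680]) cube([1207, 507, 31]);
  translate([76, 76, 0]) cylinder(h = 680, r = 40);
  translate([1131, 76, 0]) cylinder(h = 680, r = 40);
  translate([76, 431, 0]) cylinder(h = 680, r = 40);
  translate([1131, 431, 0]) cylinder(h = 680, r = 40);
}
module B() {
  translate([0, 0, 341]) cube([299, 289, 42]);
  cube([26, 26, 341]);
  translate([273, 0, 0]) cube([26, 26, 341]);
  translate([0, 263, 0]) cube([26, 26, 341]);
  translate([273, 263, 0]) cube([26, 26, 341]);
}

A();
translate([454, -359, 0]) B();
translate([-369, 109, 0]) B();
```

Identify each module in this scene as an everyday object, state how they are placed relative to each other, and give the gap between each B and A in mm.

Each stool's nearest face is 70 mm from the table's bounding box.

A is a table. B is a stool. Two stools sit around the table at the −y, −x sides. The gap between each stool and the table is 70 mm.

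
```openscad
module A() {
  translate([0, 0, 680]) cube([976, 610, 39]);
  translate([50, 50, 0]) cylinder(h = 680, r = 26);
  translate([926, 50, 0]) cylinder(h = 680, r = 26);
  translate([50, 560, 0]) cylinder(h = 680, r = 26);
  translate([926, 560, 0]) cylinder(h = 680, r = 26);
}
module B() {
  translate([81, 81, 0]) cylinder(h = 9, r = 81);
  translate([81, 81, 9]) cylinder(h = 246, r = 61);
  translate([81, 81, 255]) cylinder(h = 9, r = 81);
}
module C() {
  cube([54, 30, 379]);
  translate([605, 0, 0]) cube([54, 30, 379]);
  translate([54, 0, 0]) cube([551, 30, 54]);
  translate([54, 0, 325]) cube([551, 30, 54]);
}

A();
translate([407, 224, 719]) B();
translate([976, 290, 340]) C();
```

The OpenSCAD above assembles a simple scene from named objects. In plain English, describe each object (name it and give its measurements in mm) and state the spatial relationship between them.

A is a table with a 976×610 mm rectangular top, 39 mm thick, top surface at z = 719 mm, supported by four round legs of 52 mm diameter, each leg's bounding box inset 24 mm from the nearest pair of top edges, running from the floor.

B is a spool: two coaxial disc flanges of radius 81 mm and thickness 9 mm, joined by a core cylinder of radius 61 mm and height 246 mm. The lower flange rests on z = 0 and the three cylinders share a vertical axis.

C is a rectangular picture frame lying in the x–z plane (depth along y). The opening is 551 mm wide (x) by 271 mm tall (z), surrounded by a border 54 mm wide on all four sides. The frame is 30 mm deep and is made of two full-height vertical stiles with two horizontal rails fitted between them.

The spool is on top of the table, centred. The picture frame is beside the table with their tops flush at z = 719.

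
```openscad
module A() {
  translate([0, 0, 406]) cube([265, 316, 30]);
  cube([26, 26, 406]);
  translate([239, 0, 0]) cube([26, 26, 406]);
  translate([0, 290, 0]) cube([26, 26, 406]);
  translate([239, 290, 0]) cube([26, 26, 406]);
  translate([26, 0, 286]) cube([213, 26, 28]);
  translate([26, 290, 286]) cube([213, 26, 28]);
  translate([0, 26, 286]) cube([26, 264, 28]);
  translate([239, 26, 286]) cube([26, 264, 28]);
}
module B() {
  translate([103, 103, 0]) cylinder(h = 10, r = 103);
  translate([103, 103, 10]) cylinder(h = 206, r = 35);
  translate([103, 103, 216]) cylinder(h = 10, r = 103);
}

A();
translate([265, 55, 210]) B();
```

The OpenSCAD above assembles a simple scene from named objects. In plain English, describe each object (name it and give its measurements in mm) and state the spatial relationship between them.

A is a simple wooden stool: a rectangular seat 265 mm (x) by 316 mm (y), 30 mm thick, top face at z = 436 mm, on four square legs, each 26×26 mm in cross-section. The legs rest on z = 0, each flush with a corner of the seat. Four stretchers, 26 mm wide and 28 mm tall, connect adjacent legs with their undersides at z = 286 mm, each running between the inner faces of the legs it joins and aligned with the legs' outer faces on the other axis.

B is a spool: two coaxial disc flanges of radius 103 mm and thickness 10 mm, joined by a core cylinder of radius 35 mm and height 206 mm. The lower flange rests on z = 0 and the three cylinders share a vertical axis.

The spool is beside the stool with their tops flush at z = 436.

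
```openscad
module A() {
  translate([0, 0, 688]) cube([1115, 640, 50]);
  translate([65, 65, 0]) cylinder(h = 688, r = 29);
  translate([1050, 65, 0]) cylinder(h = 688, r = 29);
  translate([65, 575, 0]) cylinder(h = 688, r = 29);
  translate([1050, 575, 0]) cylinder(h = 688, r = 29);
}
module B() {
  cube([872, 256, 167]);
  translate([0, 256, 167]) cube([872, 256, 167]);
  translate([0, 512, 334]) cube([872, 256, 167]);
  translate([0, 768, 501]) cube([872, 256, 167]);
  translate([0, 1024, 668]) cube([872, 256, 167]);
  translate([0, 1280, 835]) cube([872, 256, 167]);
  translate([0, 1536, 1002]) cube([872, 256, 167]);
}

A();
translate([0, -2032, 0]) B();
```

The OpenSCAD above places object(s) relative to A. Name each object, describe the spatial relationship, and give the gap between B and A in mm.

The staircase's nearest face is 240 mm from the table's −y face.

A is a table. B is a staircase. The staircase is on the floor beside the table on its −y side. The gap between the staircase and the table is 240 mm.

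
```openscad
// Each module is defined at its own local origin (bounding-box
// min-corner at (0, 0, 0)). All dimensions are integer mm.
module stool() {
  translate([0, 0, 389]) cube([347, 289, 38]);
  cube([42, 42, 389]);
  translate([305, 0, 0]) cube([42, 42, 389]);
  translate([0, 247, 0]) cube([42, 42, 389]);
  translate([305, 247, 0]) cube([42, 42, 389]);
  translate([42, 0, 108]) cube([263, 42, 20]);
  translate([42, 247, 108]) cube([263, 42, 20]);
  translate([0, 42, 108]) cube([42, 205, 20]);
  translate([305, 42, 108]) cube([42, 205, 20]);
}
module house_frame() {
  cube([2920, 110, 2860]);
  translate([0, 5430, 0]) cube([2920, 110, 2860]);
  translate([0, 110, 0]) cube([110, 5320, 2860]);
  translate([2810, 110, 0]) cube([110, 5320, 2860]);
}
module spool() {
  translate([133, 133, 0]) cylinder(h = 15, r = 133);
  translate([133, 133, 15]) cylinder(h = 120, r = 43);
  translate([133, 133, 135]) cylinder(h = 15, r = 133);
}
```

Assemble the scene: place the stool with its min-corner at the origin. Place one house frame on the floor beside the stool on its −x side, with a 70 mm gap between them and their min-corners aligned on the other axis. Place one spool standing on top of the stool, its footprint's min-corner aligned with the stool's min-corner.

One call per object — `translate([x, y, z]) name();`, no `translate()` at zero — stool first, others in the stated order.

stool();
translate([-2990, 0, 0]) house_frame();
translate([0, 0, 427]) spool();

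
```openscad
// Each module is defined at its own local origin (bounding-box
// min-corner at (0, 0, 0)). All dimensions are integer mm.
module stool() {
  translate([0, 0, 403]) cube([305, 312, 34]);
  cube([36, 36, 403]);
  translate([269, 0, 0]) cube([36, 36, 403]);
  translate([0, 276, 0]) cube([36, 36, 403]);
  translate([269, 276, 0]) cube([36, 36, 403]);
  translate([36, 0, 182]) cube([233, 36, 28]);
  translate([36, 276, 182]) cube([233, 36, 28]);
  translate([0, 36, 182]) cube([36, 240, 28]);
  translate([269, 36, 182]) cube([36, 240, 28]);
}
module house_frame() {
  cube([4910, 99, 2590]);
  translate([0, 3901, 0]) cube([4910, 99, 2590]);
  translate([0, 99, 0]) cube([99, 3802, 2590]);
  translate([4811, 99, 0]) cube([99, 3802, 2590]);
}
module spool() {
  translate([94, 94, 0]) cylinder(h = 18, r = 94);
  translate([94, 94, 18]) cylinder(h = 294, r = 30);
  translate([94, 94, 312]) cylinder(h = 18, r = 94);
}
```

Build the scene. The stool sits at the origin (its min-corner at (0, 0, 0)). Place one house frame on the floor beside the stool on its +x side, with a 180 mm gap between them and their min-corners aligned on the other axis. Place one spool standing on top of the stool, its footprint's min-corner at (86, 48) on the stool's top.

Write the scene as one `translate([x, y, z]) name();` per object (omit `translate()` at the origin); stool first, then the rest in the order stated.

stool();
translate([485, 0, 0]) house_frame();
translate([86, 48, 437]) spool();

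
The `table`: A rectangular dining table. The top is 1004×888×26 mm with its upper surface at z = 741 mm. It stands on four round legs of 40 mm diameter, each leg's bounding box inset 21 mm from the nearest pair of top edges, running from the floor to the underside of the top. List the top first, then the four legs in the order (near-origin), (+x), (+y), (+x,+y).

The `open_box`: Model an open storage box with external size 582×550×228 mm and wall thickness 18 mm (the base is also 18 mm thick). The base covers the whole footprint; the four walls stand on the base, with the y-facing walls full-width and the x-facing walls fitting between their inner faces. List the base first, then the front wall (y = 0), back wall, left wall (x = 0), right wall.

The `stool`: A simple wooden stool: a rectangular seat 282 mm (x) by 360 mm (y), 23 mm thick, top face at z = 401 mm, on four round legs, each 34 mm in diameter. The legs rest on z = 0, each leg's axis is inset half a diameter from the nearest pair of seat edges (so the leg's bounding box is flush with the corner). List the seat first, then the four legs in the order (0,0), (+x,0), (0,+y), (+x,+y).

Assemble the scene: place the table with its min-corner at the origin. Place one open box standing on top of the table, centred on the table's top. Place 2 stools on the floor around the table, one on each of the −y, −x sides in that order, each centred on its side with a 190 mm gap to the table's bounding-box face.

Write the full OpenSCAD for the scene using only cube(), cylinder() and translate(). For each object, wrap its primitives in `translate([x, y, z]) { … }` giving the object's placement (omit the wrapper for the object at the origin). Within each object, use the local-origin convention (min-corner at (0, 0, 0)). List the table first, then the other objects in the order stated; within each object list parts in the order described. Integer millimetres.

translate([0, 0, 715]) cube([1004, 888, 26]);
translate([41, 41, 0]) cylinder(h = 715, r = 20);
translate([963, 41, 0]) cylinder(h = 715, r = 20);
translate([41, 847, 0]) cylinder(h = 715, r = 20);
translate([963, 847, 0]) cylinder(h = 715, r = 20);
translate([211, 169, 741]) {
  cube([582, 550, 18]);
  translate([0, 0, 18]) cube([582, 18, 210]);
  translate([0, 532, 18]) cube([582, 18, 210]);
  translate([0, 18, 18]) cube([18, 514, 210]);
  translate([564, 18, 18]) cube([18, 514, 210]);
}
translate([361, -550, 0]) {
  translate([0, 0, 378]) cube([282, 360, 23]);
  translate([17, 17, 0]) cylinder(h = 378, r = 17);
  translate([265, 17, 0]) cylinder(h = 378, r = 17);
  translate([17, 343, 0]) cylinder(h = 378, r = 17);
  translate([265, 343, 0]) cylinder(h = 378, r = 17);
}
translate([-472, 264, 0]) {
  translate([0, 0, 378]) cube([282, 360, 23]);
  translate([17, 17, 0]) cylinder(h = 378, r = 17);
  translate([265, 17, 0]) cylinder(h = 378, r = 17);
  translate([17, 343, 0]) cylinder(h = 378, r = 17);
  translate([265, 343, 0]) cylinder(h = 378, r = 17);
}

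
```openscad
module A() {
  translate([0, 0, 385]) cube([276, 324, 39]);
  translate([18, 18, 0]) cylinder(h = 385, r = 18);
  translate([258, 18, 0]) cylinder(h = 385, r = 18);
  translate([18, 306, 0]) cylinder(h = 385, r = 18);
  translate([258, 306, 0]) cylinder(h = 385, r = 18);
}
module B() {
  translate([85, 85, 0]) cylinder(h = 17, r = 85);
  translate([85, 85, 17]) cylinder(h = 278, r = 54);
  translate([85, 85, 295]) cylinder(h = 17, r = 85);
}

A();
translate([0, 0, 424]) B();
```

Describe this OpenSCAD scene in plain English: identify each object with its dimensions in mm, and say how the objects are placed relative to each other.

A is a four-legged stool. The seat is a 276×324×39 mm slab whose top surface is at z = 424 mm; four round legs, each 36 mm in diameter, run from the floor (z = 0) to the underside of the seat, each leg's axis is inset half a diameter from the nearest pair of seat edges (so the leg's bounding box is flush with the corner).

B is a spool: two coaxial disc flanges of radius 85 mm and thickness 17 mm, joined by a core cylinder of radius 54 mm and height 278 mm. The lower flange rests on z = 0 and the three cylinders share a vertical axis.

The spool is on top of the stool.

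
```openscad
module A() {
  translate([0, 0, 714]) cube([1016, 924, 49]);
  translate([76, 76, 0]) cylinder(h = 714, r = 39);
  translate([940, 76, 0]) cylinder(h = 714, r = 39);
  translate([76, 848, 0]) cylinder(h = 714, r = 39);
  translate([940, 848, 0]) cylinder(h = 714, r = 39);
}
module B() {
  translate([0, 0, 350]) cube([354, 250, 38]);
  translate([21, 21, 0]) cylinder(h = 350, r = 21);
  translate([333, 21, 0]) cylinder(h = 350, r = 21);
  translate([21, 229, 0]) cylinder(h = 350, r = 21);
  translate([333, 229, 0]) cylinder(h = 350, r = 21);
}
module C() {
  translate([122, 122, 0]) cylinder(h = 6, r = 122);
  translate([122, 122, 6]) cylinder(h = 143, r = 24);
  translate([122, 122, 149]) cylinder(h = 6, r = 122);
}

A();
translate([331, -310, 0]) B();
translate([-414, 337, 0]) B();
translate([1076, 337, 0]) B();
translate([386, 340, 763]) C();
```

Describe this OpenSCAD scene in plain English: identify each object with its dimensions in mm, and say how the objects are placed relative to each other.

A is a table with a 1016×924 mm rectangular top, 49 mm thick, top surface at z = 763 mm, supported by four round legs of 78 mm diameter, each leg's bounding box inset 37 mm from the nearest pair of top edges, running from the floor.

B is a four-legged stool. The seat is a 354×250×38 mm slab whose top surface is at z = 388 mm; four round legs, each 42 mm in diameter, run from the floor (z = 0) to the underside of the seat, each leg's axis is inset half a diameter from the nearest pair of seat edges (so the leg's bounding box is flush with the corner).

C is a spool: two coaxial disc flanges of radius 122 mm and thickness 6 mm, joined by a core cylinder of radius 24 mm and height 143 mm. The lower flange rests on z = 0 and the three cylinders share a vertical axis.

Three stools sit around the table at the −y, −x, +x sides. The spool is on top of the table, centred.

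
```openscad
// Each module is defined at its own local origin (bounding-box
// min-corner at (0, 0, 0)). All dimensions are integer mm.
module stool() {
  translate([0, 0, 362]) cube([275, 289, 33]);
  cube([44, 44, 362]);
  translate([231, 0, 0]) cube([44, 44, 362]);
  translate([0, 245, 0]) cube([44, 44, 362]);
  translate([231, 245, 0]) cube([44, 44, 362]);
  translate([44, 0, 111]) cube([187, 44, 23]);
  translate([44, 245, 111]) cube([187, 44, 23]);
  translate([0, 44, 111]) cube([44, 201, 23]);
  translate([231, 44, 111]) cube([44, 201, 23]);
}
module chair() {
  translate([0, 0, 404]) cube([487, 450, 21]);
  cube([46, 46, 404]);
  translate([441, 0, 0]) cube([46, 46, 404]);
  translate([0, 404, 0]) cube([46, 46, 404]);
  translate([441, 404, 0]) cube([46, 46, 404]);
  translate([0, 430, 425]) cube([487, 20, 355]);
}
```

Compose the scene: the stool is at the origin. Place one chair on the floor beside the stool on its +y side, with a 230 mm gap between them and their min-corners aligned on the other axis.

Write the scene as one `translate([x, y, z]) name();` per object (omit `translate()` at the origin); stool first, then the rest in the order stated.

stool();
translate([0, 519, 0]) chair();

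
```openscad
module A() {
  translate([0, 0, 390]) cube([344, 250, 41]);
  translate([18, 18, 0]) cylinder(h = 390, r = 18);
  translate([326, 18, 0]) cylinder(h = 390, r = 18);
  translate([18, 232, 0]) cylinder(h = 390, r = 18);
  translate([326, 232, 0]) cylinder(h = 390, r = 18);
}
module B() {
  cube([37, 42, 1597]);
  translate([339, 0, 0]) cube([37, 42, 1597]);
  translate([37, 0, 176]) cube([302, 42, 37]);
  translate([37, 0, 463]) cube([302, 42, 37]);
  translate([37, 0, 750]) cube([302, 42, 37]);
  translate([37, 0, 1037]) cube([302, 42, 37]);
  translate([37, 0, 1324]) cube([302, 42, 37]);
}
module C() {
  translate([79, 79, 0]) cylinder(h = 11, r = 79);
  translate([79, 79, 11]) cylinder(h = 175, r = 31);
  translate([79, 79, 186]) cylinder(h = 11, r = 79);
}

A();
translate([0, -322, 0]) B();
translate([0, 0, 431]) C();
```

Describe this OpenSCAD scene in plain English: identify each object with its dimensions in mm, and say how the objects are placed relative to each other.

A is a four-legged stool. The seat is 344×250 mm, 41 mm thick, top at z = 431 mm. It stands on four round legs, each 36 mm in diameter, from z = 0 to the seat underside, each leg's axis is inset half a diameter from the nearest pair of seat edges (so the leg's bounding box is flush with the corner).

B is a straight ladder. Two 37×42 mm vertical rails, 1597 mm tall, stand 376 mm apart (outside-to-outside) with their front faces coplanar on the −y side. 5 rungs, each 42 mm deep and 37 mm tall, span between the inner faces of the rails, front faces flush with the rails. The lowest rung's underside is at z = 176 mm and rungs are spaced 287 mm apart (underside to underside).

C is a spool: two coaxial disc flanges of radius 79 mm and thickness 11 mm, joined by a core cylinder of radius 31 mm and height 175 mm. The lower flange rests on z = 0 and the three cylinders share a vertical axis.

The ladder is on the floor beside the stool on its −y side. The spool is on top of the stool.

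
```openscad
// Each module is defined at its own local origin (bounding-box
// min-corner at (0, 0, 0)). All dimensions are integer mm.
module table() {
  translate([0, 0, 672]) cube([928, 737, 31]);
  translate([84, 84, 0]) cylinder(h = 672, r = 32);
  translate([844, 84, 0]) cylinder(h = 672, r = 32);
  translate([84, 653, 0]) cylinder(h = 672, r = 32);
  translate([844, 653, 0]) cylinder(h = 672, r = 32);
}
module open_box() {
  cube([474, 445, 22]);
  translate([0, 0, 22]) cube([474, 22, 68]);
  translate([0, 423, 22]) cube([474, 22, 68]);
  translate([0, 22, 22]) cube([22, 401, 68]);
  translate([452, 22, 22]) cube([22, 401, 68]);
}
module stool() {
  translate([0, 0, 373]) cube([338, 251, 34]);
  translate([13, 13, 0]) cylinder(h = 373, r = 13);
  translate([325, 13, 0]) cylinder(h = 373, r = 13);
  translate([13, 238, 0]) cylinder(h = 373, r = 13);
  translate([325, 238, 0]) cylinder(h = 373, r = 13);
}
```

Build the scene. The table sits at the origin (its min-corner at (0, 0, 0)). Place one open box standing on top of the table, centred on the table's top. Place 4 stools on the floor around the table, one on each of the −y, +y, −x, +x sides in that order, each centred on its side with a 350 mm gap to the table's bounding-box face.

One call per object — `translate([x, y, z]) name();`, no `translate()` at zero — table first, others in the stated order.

table();
translate([227, 146, 703]) open_box();
translate([295, -601, 0]) stool();
translate([295, 1087, 0]) stool();
translate([-688, 243, 0]) stool();
translate([1278, 243, 0]) stool();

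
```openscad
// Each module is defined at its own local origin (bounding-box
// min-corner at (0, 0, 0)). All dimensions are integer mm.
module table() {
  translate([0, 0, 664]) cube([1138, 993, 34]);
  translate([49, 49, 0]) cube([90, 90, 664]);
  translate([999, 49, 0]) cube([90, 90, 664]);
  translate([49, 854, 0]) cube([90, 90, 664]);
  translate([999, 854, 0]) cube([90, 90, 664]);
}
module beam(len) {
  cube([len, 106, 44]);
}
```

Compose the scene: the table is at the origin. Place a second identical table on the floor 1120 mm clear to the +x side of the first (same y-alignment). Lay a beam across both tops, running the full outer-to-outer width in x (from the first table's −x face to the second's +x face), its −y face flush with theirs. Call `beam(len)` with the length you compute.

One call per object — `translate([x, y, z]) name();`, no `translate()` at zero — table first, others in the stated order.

table();
translate([2258, 0, 0]) table();
translate([0, 0, 698]) beam(3396);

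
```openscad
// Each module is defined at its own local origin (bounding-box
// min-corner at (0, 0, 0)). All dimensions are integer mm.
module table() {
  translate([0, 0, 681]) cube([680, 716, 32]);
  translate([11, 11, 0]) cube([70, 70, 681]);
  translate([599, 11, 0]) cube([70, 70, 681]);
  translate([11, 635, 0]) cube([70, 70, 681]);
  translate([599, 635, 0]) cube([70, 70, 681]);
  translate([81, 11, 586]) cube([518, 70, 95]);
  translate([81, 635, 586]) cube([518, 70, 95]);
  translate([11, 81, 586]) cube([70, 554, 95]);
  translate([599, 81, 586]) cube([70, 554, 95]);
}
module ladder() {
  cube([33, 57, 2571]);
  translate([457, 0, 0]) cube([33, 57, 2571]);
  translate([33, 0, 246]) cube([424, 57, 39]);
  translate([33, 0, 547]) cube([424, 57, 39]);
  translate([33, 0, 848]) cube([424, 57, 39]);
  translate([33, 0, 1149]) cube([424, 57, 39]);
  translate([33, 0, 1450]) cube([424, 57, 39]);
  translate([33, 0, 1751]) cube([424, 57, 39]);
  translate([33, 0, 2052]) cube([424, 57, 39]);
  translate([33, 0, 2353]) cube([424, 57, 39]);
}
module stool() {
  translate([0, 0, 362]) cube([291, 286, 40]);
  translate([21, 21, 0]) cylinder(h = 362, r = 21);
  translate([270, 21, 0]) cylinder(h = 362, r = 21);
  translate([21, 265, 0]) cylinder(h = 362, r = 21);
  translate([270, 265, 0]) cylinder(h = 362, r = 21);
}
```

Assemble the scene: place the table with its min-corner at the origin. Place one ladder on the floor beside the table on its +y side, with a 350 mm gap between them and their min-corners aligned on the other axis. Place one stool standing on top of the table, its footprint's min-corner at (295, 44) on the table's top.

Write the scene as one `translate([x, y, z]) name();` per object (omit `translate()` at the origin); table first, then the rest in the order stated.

table();
translate([0, 1066, 0]) ladder();
translate([295, 44, 713]) stool();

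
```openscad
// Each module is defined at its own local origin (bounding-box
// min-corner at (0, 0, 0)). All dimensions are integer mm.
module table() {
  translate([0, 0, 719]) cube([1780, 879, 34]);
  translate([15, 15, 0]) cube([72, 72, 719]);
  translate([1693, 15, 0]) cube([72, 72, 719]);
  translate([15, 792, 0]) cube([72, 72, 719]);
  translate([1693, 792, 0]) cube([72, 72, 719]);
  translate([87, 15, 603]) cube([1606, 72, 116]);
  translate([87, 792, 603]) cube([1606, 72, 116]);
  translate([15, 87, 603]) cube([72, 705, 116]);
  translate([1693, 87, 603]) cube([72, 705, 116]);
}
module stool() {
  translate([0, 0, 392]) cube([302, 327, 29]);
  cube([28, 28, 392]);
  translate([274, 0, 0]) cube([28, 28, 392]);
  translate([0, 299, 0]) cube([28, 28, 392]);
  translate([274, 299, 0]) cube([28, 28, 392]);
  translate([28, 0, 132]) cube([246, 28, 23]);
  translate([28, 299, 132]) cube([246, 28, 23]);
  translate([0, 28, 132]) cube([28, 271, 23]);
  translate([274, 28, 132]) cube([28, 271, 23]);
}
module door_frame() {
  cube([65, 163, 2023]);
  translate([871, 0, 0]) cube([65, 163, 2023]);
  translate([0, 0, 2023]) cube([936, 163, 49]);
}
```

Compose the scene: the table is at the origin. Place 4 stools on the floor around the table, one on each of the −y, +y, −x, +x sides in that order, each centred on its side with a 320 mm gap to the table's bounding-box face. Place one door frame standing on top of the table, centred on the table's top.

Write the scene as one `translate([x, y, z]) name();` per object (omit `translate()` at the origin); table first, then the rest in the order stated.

table();
translate([739, -647, 0]) stool();
translate([739, 1199, 0]) stool();
translate([-622, 276, 0]) stool();
translate([2100, 276, 0]) stool();
translate([422, 358, 753]) door_frame();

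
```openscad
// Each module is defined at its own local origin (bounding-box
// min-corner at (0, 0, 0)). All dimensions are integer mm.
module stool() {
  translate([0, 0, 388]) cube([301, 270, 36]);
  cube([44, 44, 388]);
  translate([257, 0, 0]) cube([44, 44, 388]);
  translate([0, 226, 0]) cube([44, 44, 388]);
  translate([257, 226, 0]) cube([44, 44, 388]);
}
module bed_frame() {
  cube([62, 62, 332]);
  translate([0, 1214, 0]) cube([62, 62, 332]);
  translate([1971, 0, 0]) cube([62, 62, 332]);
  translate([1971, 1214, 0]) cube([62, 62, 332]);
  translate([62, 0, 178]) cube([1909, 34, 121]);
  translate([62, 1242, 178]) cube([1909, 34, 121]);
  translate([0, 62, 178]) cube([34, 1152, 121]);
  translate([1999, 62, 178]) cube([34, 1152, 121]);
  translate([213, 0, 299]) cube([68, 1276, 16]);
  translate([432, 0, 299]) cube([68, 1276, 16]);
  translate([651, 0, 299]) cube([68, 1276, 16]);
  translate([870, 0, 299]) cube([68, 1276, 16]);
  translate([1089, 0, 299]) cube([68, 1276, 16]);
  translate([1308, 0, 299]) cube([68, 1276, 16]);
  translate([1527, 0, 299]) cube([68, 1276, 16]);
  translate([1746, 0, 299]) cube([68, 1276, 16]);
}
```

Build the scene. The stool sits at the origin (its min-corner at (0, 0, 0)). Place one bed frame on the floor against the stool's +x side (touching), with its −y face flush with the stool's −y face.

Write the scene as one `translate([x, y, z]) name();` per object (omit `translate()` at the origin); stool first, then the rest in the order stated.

stool();
translate([301, 0, 0]) bed_frame();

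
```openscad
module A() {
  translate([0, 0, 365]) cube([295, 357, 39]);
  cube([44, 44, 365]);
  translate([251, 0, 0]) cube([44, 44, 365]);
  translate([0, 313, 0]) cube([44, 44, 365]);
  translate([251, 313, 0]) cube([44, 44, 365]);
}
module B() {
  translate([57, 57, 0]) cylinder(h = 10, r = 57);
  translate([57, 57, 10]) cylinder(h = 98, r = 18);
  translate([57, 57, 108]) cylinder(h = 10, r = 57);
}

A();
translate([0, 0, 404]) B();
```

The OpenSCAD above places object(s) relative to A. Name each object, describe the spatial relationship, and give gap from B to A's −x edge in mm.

A is a stool. B is a spool. The spool is on top of the stool. The gap from the spool to the stool's −x edge is 0 mm.

The spool's min-x is at 0; the stool's min-x is 0; gap = 0 mm.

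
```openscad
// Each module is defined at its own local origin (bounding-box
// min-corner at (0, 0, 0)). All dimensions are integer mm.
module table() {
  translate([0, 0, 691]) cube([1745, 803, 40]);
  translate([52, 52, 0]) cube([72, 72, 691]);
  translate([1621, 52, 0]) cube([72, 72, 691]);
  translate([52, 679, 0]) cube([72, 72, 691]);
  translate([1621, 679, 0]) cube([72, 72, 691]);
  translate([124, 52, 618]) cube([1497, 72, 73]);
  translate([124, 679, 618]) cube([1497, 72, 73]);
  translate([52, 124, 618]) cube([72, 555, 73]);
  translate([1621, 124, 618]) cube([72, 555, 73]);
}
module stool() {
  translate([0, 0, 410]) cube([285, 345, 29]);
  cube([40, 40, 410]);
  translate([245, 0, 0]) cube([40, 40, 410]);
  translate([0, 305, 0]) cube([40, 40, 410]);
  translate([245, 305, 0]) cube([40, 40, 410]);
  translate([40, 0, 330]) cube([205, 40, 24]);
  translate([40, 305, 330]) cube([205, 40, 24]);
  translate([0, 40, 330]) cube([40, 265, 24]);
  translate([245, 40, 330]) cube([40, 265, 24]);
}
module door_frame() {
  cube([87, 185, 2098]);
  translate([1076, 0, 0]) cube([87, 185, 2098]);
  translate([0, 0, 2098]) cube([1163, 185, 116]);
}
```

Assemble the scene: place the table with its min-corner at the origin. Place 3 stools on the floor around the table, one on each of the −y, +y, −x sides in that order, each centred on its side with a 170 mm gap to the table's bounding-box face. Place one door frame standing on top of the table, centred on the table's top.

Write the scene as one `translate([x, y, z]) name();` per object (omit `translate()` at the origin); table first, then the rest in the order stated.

table();
translate([730, -515, 0]) stool();
translate([730, 973, 0]) stool();
translate([-455, 229, 0]) stool();
translate([291, 309, 731]) door_frame();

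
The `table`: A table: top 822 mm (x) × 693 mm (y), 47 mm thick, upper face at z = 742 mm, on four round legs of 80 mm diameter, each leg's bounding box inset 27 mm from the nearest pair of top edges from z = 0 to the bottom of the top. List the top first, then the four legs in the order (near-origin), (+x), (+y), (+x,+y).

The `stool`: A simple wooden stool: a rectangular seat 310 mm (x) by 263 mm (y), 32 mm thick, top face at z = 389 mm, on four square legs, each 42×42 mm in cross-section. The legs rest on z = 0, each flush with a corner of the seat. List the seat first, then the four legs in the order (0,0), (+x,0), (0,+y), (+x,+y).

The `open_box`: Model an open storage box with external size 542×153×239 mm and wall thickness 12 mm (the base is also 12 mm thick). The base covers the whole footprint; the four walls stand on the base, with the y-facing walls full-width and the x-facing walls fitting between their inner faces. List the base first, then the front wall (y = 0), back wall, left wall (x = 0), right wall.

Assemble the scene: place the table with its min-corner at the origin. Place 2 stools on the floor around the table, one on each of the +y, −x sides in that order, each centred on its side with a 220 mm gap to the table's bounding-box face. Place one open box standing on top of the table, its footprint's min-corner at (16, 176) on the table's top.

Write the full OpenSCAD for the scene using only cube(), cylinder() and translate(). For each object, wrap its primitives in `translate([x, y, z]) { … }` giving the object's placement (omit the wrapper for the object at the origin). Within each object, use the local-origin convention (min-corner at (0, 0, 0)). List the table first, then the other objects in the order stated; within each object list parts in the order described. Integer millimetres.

translate([0, 0, 695]) cube([822, 693, 47]);
translate([67, 67, 0]) cylinder(h = 695, r = 40);
translate([755, 67, 0]) cylinder(h = 695, r = 40);
translate([67, 626, 0]) cylinder(h = 695, r = 40);
translate([755, 626, 0]) cylinder(h = 695, r = 40);
translate([256, 913, 0]) {
  translate([0, 0, 357]) cube([310, 263, 32]);
  cube([42, 42, 357]);
  translate([268, 0, 0]) cube([42, 42, 357]);
  translate([0, 221, 0]) cube([42, 42, 357]);
  translate([268, 221, 0]) cube([42, 42, 357]);
}
translate([-530, 215, 0]) {
  translate([0, 0, 357]) cube([310, 263, 32]);
  cube([42, 42, 357]);
  translate([268, 0, 0]) cube([42, 42, 357]);
  translate([0, 221, 0]) cube([42, 42, 357]);
  translate([268, 221, 0]) cube([42, 42, 357]);
}
translate([16, 176, 742]) {
  cube([542, 153, 12]);
  translate([0, 0, 12]) cube([542, 12, 227]);
  translate([0, 141, 12]) cube([542, 12, 227]);
  translate([0, 12, 12]) cube([12, 129, 227]);
  translate([530, 12, 12]) cube([12, 129, 227]);
}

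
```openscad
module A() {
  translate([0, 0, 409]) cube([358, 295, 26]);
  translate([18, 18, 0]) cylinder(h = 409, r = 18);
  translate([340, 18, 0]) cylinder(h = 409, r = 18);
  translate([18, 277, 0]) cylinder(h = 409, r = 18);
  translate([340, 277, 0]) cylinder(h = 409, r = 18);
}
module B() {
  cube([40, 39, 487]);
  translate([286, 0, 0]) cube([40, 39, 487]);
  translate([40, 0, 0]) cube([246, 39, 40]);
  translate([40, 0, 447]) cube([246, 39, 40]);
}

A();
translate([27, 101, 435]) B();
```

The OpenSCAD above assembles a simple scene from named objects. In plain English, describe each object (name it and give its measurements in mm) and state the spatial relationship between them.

A is a simple wooden stool: a rectangular seat 358 mm (x) by 295 mm (y), 26 mm thick, top face at z = 435 mm, on four round legs, each 36 mm in diameter. The legs rest on z = 0, each leg's axis is inset half a diameter from the nearest pair of seat edges (so the leg's bounding box is flush with the corner).

B is a picture frame with a 246×407 mm rectangular opening (x by z) and a uniform 40 mm border on every side. Frame depth is 39 mm along y. It is built from two vertical stiles running the full outside height and two horizontal rails spanning the gap between the stiles.

The picture frame is on top of the stool.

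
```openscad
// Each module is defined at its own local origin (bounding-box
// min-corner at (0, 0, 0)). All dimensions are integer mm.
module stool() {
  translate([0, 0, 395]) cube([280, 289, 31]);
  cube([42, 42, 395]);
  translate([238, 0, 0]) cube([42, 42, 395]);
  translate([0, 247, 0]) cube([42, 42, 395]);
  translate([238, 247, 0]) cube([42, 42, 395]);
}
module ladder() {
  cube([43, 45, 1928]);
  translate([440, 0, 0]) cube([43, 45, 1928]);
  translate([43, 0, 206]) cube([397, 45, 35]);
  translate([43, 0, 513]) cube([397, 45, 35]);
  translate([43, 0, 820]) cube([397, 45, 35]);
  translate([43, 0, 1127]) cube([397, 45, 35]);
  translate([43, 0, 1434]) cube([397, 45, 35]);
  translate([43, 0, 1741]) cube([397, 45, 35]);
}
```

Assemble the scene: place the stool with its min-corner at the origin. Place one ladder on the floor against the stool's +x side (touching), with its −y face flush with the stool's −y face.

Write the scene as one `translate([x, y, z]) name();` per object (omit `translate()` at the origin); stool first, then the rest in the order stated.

stool();
translate([280, 0, 0]) ladder();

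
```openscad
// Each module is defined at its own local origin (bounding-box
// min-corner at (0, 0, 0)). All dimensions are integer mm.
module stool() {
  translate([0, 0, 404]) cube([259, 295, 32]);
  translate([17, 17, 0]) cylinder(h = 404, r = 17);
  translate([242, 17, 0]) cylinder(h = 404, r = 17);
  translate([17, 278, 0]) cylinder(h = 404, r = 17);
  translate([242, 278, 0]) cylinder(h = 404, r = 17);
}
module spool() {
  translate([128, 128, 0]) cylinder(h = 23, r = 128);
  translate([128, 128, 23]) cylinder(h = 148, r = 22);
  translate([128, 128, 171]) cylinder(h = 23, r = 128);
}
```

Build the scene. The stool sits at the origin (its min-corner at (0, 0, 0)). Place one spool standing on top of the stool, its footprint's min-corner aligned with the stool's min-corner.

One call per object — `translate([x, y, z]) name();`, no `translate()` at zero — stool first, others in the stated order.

stool();
translate([0, 0, 436]) spool();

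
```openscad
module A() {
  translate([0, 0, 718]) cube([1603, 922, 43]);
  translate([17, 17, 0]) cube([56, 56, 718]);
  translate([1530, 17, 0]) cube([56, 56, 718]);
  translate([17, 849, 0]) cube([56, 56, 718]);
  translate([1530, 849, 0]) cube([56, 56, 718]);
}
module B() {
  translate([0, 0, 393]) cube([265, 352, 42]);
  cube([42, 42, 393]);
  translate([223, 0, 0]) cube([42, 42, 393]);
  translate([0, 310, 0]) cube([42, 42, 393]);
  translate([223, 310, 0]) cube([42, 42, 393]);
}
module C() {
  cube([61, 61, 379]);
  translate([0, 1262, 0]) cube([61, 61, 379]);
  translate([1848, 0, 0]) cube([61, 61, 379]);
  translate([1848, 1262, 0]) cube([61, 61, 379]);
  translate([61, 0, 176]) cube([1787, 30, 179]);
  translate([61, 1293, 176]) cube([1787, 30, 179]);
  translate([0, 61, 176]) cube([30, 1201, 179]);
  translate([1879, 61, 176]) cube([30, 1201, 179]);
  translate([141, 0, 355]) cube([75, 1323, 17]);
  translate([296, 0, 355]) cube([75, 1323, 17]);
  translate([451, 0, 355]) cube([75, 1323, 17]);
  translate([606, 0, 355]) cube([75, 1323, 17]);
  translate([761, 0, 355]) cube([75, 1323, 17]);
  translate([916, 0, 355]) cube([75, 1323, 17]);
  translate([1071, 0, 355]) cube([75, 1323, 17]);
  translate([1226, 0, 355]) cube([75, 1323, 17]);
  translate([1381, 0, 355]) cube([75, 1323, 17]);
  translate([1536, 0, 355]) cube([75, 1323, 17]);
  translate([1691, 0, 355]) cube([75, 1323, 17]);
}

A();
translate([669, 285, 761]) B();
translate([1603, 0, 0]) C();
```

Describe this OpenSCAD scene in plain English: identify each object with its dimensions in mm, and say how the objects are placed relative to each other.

A is a table with a 1603×922 mm rectangular top, 43 mm thick, top surface at z = 761 mm, supported by four 56×56 mm square legs, each inset 17 mm from the nearest pair of top edges, running from the floor.

B is a four-legged stool. The seat is 265×352 mm, 42 mm thick, top at z = 435 mm. It stands on four square legs, each 42×42 mm in cross-section, from z = 0 to the seat underside, each flush with a corner of the seat.

C is a bed frame 1909 mm long (x) by 1323 mm wide (y). Four 61×61 mm corner posts, 379 mm tall, at the corners of the footprint. Four rails of 30 mm thickness and 179 mm height run between adjacent posts with their undersides at z = 176 mm, their outer faces flush with the outside of the frame (the two x-running rails run between the posts' inner faces; the two y-running rails run between the posts' inner faces). 11 slats, each 75 mm wide (x) and 17 mm thick, lie across the top of the two x-running rails, running the full 1323 mm width of the frame in y; the slats are evenly spaced along x between the inner faces of the end posts with equal gaps (rounded down to the nearest mm) at the −x end and between each pair — any rounding remainder accumulates at the +x end.

The stool is on top of the table, centred. The bed frame is against the table's +x side, with their −y faces flush.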